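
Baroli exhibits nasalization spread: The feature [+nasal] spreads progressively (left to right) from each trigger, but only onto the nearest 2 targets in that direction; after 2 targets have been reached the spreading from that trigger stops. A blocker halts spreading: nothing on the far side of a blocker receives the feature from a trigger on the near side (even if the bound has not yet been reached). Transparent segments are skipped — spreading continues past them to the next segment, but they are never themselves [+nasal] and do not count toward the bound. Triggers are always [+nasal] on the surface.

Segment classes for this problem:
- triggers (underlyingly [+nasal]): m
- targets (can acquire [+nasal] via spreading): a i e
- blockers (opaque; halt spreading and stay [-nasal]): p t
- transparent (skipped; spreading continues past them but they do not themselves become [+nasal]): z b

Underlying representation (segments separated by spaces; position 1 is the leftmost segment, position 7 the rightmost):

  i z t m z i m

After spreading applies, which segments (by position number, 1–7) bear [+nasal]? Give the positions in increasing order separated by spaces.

4 6 7

From /m/ at 4 rightward: 5 /z/ transparent; 6 /i/ → [+nasal]; 7 /m/ is itself a trigger — this domain ends here.
From /m/ at 7 rightward: word edge.
Target with no active source: position 1 stays [-nasal].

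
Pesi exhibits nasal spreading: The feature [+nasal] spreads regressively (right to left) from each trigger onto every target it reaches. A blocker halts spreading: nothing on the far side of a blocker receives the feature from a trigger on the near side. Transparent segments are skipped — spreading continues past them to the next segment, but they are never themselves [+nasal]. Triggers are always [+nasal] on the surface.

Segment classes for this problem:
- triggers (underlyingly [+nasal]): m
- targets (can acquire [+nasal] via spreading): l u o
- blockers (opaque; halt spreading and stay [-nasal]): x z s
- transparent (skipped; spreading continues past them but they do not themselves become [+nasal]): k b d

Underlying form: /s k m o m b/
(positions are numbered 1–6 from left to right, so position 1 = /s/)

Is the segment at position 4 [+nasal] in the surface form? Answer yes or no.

From /m/ at 3 leftward: 2 /k/ transparent; 1 /s/ blocks.
From /m/ at 5 leftward: 4 /o/ → [+nasal]; 3 /m/ is itself a trigger — this domain ends here.
[+nasal] positions on the surface: 3 4 5.

yes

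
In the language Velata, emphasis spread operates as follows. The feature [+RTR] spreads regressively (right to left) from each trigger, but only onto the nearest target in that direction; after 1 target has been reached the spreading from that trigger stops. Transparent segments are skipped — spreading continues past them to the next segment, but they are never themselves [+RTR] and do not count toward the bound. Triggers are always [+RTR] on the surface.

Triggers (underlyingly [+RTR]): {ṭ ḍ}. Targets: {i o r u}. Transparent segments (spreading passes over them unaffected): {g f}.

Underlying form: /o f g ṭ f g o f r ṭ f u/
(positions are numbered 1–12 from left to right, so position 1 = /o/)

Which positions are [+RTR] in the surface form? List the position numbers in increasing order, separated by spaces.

1 4 9 10

From /ṭ/ at 4 leftward: 3 /g/ transparent; 2 /f/ transparent; 1 /o/ → [+RTR]; bound reached.
From /ṭ/ at 10 leftward: 9 /r/ → [+RTR]; bound reached.
Targets with no active source: positions 7 12 stay [-emphatic].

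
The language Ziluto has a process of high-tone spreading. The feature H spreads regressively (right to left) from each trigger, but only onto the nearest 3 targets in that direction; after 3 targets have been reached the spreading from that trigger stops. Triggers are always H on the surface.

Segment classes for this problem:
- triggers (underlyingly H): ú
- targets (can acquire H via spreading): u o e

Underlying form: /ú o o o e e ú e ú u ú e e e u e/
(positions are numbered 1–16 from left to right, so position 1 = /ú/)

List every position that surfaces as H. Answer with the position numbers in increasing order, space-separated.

1 4 5 6 7 8 9 10 11

From /ú/ at 1 leftward: word edge.
From /ú/ at 7 leftward: 6 /e/ → H; 5 /e/ → H; 4 /o/ → H; bound reached.
From /ú/ at 9 leftward: 8 /e/ → H; 7 /ú/ is itself a trigger — this domain ends here.
From /ú/ at 11 leftward: 10 /u/ → H; 9 /ú/ is itself a trigger — this domain ends here.
Targets with no active source: positions 2 3 12 13 14 15 16 stay [-high tone].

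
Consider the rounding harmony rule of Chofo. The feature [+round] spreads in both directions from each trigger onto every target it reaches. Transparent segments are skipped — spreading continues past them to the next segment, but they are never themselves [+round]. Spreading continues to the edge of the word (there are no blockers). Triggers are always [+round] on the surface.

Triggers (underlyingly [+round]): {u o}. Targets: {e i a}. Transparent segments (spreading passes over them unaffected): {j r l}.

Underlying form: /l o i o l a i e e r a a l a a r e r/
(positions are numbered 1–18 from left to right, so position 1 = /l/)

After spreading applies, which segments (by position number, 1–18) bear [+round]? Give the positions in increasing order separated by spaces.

From /o/ at 2 rightward: 3 /i/ → [+round]; 4 /o/ is itself a trigger — this domain ends here.
From /o/ at 2 leftward: 1 /l/ transparent; word edge.
From /o/ at 4 rightward: 5 /l/ transparent; 6 /a/ → [+round]; 7 /i/ → [+round]; 8 /e/ → [+round]; 9 /e/ → [+round]; 10 /r/ transparent; 11 /a/ → [+round]; 12 /a/ → [+round]; 13 /l/ transparent; 14 /a/ → [+round]; 15 /a/ → [+round]; 16 /r/ transparent; 17 /e/ → [+round]; 18 /r/ transparent; word edge.
From /o/ at 4 leftward: 3 /i/ → [+round]; 2 /o/ is itself a trigger — this domain ends here.

2 3 4 6 7 8 9 11 12 14 15 17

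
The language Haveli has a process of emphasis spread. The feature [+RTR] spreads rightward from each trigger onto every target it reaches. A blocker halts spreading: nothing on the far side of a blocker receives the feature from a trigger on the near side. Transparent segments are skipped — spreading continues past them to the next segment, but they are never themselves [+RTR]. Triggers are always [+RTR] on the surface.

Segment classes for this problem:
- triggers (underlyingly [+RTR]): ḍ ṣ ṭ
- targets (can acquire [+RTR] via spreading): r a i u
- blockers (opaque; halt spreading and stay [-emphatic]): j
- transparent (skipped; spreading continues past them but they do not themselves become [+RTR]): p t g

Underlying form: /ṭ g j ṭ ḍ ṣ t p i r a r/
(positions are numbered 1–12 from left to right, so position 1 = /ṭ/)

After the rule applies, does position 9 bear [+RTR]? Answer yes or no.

From /ṭ/ at 1 rightward: 2 /g/ transparent; 3 /j/ blocks.
From /ṭ/ at 4 rightward: 5 /ḍ/ is itself a trigger — this domain ends here.
From /ḍ/ at 5 rightward: 6 /ṣ/ is itself a trigger — this domain ends here.
From /ṣ/ at 6 rightward: 7 /t/ transparent; 8 /p/ transparent; 9 /i/ → [+RTR]; 10 /r/ → [+RTR]; 11 /a/ → [+RTR]; 12 /r/ → [+RTR]; word edge.
[+RTR] positions on the surface: 1 4 5 6 9 10 11 12.

yes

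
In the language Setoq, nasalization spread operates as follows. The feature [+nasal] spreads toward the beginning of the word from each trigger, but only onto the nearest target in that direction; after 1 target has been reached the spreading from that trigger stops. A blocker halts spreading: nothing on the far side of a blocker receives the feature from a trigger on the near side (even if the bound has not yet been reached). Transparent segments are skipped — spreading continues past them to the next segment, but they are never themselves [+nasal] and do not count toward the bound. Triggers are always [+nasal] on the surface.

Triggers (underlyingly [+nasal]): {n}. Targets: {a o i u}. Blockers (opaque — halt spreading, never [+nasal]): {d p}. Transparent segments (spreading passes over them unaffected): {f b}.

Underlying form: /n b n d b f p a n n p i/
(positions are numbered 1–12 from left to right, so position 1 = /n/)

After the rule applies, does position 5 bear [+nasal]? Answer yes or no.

no

From /n/ at 1 leftward: word edge.
From /n/ at 3 leftward: 2 /b/ transparent; 1 /n/ is itself a trigger — this domain ends here.
From /n/ at 9 leftward: 8 /a/ → [+nasal]; bound reached.
From /n/ at 10 leftward: 9 /n/ is itself a trigger — this domain ends here.
Target with no active source: position 12 stays [-nasal].
[+nasal] positions on the surface: 1 3 8 9 10.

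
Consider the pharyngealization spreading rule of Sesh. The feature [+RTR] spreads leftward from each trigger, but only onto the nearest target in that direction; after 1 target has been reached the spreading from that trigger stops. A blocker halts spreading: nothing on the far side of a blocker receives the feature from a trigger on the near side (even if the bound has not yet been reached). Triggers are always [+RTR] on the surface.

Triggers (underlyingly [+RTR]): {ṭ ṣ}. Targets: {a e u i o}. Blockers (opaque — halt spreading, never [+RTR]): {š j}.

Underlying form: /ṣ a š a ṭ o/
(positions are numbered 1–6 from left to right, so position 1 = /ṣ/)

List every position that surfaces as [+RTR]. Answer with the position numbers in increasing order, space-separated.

From /ṣ/ at 1 leftward: word edge.
From /ṭ/ at 5 leftward: 4 /a/ → [+RTR]; bound reached.
Targets with no active source: positions 2 6 stay [-emphatic].

1 4 5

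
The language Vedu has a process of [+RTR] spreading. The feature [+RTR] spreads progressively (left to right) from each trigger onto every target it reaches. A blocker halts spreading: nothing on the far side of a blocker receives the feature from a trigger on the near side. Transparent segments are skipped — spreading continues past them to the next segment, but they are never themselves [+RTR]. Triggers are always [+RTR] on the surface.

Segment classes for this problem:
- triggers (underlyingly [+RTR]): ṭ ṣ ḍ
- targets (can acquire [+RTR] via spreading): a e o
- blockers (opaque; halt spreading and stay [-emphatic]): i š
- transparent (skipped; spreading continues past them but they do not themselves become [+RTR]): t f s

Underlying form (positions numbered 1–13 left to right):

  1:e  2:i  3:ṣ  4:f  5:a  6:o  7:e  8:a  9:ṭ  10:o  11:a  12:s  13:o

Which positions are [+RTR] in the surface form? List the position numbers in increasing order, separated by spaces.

From /ṣ/ at 3 rightward: 4 /f/ transparent; 5 /a/ → [+RTR]; 6 /o/ → [+RTR]; 7 /e/ → [+RTR]; 8 /a/ → [+RTR]; 9 /ṭ/ is itself a trigger — this domain ends here.
From /ṭ/ at 9 rightward: 10 /o/ → [+RTR]; 11 /a/ → [+RTR]; 12 /s/ transparent; 13 /o/ → [+RTR]; word edge.
Target with no active source: position 1 stays [-emphatic].

3 5 6 7 8 9 10 11 13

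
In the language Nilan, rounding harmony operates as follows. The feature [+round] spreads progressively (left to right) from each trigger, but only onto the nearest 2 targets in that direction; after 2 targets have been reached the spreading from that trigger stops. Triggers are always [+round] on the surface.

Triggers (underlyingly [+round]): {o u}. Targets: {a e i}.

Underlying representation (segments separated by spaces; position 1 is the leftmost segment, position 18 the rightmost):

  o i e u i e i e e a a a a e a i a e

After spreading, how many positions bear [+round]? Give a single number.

From /o/ at 1 rightward: 2 /i/ → [+round]; 3 /e/ → [+round]; bound reached.
From /u/ at 4 rightward: 5 /i/ → [+round]; 6 /e/ → [+round]; bound reached.
Targets with no active source: positions 7 8 9 10 11 12 13 14 15 16 17 18 stay [-round].
[+round] positions on the surface: 1 2 3 4 5 6.

6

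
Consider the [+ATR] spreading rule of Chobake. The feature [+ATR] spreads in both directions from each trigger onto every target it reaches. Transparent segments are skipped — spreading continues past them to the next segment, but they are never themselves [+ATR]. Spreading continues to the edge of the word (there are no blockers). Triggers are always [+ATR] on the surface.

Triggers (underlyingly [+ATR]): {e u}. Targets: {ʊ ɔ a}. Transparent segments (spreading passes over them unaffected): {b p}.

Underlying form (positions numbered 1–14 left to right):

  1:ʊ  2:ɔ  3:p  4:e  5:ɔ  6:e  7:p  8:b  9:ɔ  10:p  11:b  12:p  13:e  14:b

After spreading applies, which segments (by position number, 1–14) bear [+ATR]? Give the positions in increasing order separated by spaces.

1 2 4 5 6 9 13

From /e/ at 4 rightward: 5 /ɔ/ → [+ATR]; 6 /e/ is itself a trigger — this domain ends here.
From /e/ at 4 leftward: 3 /p/ transparent; 2 /ɔ/ → [+ATR]; 1 /ʊ/ → [+ATR]; word edge.
From /e/ at 6 rightward: 7 /p/ transparent; 8 /b/ transparent; 9 /ɔ/ → [+ATR]; 10 /p/ transparent; 11 /b/ transparent; 12 /p/ transparent; 13 /e/ is itself a trigger — this domain ends here.
From /e/ at 6 leftward: 5 /ɔ/ → [+ATR]; 4 /e/ is itself a trigger — this domain ends here.
From /e/ at 13 rightward: 14 /b/ transparent; word edge.
From /e/ at 13 leftward: 12 /p/ transparent; 11 /b/ transparent; 10 /p/ transparent; 9 /ɔ/ → [+ATR]; 8 /b/ transparent; 7 /p/ transparent; 6 /e/ is itself a trigger — this domain ends here.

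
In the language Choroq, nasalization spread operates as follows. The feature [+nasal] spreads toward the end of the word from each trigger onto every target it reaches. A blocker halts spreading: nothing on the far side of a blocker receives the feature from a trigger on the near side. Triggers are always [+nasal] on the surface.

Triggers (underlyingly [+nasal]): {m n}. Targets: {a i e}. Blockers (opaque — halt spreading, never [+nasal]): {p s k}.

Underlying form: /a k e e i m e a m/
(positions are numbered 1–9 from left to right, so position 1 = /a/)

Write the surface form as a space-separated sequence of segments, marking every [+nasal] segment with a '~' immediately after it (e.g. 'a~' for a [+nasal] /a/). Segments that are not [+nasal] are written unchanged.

From /m/ at 6 rightward: 7 /e/ → [+nasal]; 8 /a/ → [+nasal]; 9 /m/ is itself a trigger — this domain ends here.
From /m/ at 9 rightward: word edge.
Targets with no active source: positions 1 3 4 5 stay [-nasal].
[+nasal] positions on the surface: 6 7 8 9.

a k e e i m~ e~ a~ m~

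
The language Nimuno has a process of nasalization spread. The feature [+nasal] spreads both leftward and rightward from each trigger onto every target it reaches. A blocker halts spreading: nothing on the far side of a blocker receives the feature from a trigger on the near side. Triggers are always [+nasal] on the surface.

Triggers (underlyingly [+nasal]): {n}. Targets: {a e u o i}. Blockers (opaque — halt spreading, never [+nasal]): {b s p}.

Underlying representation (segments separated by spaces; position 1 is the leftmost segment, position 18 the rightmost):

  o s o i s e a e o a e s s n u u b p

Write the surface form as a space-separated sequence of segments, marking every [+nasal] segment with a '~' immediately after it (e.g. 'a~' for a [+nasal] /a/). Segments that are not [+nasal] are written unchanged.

o s o i s e a e o a e s s n~ u~ u~ b p

From /n/ at 14 rightward: 15 /u/ → [+nasal]; 16 /u/ → [+nasal]; 17 /b/ blocks.
From /n/ at 14 leftward: 13 /s/ blocks.
Targets with no active source: positions 1 3 4 6 7 8 9 10 11 stay [-nasal].
[+nasal] positions on the surface: 14 15 16.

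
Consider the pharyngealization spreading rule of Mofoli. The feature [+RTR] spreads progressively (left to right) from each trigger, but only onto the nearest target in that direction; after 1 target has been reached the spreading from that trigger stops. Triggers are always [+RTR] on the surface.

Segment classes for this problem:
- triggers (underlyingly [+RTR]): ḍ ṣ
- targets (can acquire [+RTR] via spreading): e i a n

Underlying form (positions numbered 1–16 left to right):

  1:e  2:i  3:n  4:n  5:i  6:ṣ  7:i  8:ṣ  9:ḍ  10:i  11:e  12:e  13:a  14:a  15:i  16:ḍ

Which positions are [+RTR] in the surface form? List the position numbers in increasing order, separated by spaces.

6 7 8 9 10 16

From /ṣ/ at 6 rightward: 7 /i/ → [+RTR]; bound reached.
From /ṣ/ at 8 rightward: 9 /ḍ/ is itself a trigger — this domain ends here.
From /ḍ/ at 9 rightward: 10 /i/ → [+RTR]; bound reached.
From /ḍ/ at 16 rightward: word edge.
Targets with no active source: positions 1 2 3 4 5 11 12 13 14 15 stay [-emphatic].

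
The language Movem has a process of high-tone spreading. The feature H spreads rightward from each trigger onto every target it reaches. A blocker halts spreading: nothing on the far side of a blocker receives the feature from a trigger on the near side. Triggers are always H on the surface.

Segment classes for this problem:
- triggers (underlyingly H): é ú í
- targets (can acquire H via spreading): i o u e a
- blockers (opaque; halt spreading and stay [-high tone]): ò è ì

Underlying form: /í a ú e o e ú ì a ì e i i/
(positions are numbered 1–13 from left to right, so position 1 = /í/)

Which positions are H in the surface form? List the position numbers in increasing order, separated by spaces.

1 2 3 4 5 6 7

From /í/ at 1 rightward: 2 /a/ → H; 3 /ú/ is itself a trigger — this domain ends here.
From /ú/ at 3 rightward: 4 /e/ → H; 5 /o/ → H; 6 /e/ → H; 7 /ú/ is itself a trigger — this domain ends here.
From /ú/ at 7 rightward: 8 /ì/ blocks.
Targets with no active source: positions 9 11 12 13 stay [-high tone].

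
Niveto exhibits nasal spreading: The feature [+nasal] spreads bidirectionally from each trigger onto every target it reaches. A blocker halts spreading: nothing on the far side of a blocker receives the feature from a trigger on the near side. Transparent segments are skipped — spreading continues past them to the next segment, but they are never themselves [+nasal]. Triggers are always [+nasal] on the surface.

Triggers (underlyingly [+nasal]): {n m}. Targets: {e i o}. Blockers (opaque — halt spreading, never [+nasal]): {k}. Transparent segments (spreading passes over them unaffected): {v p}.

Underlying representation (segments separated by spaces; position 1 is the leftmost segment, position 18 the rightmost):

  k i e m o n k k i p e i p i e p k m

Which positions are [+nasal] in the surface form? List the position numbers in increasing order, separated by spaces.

From /m/ at 4 rightward: 5 /o/ → [+nasal]; 6 /n/ is itself a trigger — this domain ends here.
From /m/ at 4 leftward: 3 /e/ → [+nasal]; 2 /i/ → [+nasal]; 1 /k/ blocks.
From /n/ at 6 rightward: 7 /k/ blocks.
From /n/ at 6 leftward: 5 /o/ → [+nasal]; 4 /m/ is itself a trigger — this domain ends here.
From /m/ at 18 rightward: word edge.
From /m/ at 18 leftward: 17 /k/ blocks.
Targets with no active source: positions 9 11 12 14 15 stay [-nasal].

2 3 4 5 6 18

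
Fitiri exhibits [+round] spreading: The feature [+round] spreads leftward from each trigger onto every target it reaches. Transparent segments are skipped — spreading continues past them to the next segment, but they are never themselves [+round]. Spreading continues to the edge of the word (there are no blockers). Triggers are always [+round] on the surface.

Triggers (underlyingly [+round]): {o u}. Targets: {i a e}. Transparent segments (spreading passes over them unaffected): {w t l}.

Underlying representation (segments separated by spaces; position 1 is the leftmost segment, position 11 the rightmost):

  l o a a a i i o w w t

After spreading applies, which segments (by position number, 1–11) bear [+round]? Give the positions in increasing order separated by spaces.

From /o/ at 2 leftward: 1 /l/ transparent; word edge.
From /o/ at 8 leftward: 7 /i/ → [+round]; 6 /i/ → [+round]; 5 /a/ → [+round]; 4 /a/ → [+round]; 3 /a/ → [+round]; 2 /o/ is itself a trigger — this domain ends here.

2 3 4 5 6 7 8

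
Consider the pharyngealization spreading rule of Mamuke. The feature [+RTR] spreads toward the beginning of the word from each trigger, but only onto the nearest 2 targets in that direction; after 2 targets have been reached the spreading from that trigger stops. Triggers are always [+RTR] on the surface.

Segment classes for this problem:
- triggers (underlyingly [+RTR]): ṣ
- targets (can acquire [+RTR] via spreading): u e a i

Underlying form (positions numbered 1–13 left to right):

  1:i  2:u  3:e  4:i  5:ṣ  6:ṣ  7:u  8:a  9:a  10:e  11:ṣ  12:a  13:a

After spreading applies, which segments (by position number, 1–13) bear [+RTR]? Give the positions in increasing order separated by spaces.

From /ṣ/ at 5 leftward: 4 /i/ → [+RTR]; 3 /e/ → [+RTR]; bound reached.
From /ṣ/ at 6 leftward: 5 /ṣ/ is itself a trigger — this domain ends here.
From /ṣ/ at 11 leftward: 10 /e/ → [+RTR]; 9 /a/ → [+RTR]; bound reached.
Targets with no active source: positions 1 2 7 8 12 13 stay [-emphatic].

3 4 5 6 9 10 11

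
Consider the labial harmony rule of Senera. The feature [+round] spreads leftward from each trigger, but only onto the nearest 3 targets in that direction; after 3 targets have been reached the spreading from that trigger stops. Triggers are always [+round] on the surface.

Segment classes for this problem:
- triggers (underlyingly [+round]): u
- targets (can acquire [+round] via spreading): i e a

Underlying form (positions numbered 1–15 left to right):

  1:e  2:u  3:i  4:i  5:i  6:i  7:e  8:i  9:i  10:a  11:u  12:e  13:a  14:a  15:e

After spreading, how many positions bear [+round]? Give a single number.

From /u/ at 2 leftward: 1 /e/ → [+round]; word edge.
From /u/ at 11 leftward: 10 /a/ → [+round]; 9 /i/ → [+round]; 8 /i/ → [+round]; bound reached.
Targets with no active source: positions 3 4 5 6 7 12 13 14 15 stay [-round].
[+round] positions on the surface: 1 2 8 9 10 11.

6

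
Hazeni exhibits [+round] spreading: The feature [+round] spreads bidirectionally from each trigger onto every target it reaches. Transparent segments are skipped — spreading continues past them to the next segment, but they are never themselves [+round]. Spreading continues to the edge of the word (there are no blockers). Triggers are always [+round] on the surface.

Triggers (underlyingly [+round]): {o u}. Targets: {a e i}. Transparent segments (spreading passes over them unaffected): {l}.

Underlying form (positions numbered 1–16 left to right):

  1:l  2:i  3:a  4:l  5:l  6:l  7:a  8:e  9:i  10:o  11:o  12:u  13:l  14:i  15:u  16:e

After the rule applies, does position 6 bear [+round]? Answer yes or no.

no

From /o/ at 10 rightward: 11 /o/ is itself a trigger — this domain ends here.
From /o/ at 10 leftward: 9 /i/ → [+round]; 8 /e/ → [+round]; 7 /a/ → [+round]; 6 /l/ transparent; 5 /l/ transparent; 4 /l/ transparent; 3 /a/ → [+round]; 2 /i/ → [+round]; 1 /l/ transparent; word edge.
From /o/ at 11 rightward: 12 /u/ is itself a trigger — this domain ends here.
From /o/ at 11 leftward: 10 /o/ is itself a trigger — this domain ends here.
From /u/ at 12 rightward: 13 /l/ transparent; 14 /i/ → [+round]; 15 /u/ is itself a trigger — this domain ends here.
From /u/ at 12 leftward: 11 /o/ is itself a trigger — this domain ends here.
From /u/ at 15 rightward: 16 /e/ → [+round]; word edge.
From /u/ at 15 leftward: 14 /i/ → [+round]; 13 /l/ transparent; 12 /u/ is itself a trigger — this domain ends here.
[+round] positions on the surface: 2 3 7 8 9 10 11 12 14 15 16.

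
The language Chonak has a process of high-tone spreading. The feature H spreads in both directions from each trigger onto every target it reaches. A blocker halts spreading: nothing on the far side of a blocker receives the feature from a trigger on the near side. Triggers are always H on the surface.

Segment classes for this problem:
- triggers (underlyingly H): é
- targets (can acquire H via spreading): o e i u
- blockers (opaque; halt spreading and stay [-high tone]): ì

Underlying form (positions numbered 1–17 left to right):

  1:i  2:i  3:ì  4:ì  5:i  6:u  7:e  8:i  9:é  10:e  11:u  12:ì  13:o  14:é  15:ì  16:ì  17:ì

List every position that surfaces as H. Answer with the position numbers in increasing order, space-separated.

From /é/ at 9 rightward: 10 /e/ → H; 11 /u/ → H; 12 /ì/ blocks.
From /é/ at 9 leftward: 8 /i/ → H; 7 /e/ → H; 6 /u/ → H; 5 /i/ → H; 4 /ì/ blocks.
From /é/ at 14 rightward: 15 /ì/ blocks.
From /é/ at 14 leftward: 13 /o/ → H; 12 /ì/ blocks.
Targets with no active source: positions 1 2 stay [-high tone].

5 6 7 8 9 10 11 13 14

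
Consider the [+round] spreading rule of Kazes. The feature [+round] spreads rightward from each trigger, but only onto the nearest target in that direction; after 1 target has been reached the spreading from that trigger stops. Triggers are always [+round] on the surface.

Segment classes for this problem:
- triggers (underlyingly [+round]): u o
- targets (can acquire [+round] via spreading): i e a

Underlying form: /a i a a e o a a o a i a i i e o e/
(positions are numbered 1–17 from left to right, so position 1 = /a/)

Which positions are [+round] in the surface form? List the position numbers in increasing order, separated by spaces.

From /o/ at 6 rightward: 7 /a/ → [+round]; bound reached.
From /o/ at 9 rightward: 10 /a/ → [+round]; bound reached.
From /o/ at 16 rightward: 17 /e/ → [+round]; bound reached.
Targets with no active source: positions 1 2 3 4 5 8 11 12 13 14 15 stay [-round].

6 7 9 10 16 17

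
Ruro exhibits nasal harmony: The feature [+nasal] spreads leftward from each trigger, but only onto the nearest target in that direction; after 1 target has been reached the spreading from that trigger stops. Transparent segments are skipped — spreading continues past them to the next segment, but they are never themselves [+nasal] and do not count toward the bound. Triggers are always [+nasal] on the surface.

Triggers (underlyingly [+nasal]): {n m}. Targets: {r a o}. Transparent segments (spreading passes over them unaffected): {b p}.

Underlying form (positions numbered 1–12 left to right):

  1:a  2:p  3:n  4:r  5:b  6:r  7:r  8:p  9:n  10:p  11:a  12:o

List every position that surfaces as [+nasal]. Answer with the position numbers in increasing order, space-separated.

1 3 7 9

From /n/ at 3 leftward: 2 /p/ transparent; 1 /a/ → [+nasal]; bound reached.
From /n/ at 9 leftward: 8 /p/ transparent; 7 /r/ → [+nasal]; bound reached.
Targets with no active source: positions 4 6 11 12 stay [-nasal].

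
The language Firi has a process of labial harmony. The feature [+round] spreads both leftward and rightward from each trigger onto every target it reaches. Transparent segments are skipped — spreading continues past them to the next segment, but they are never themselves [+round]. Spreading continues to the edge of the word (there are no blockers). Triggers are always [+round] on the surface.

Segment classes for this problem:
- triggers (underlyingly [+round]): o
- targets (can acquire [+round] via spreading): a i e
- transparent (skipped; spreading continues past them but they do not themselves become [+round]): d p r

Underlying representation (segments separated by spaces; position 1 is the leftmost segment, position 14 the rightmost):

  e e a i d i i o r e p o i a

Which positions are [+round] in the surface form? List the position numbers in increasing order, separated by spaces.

1 2 3 4 6 7 8 10 12 13 14

From /o/ at 8 rightward: 9 /r/ transparent; 10 /e/ → [+round]; 11 /p/ transparent; 12 /o/ is itself a trigger — this domain ends here.
From /o/ at 8 leftward: 7 /i/ → [+round]; 6 /i/ → [+round]; 5 /d/ transparent; 4 /i/ → [+round]; 3 /a/ → [+round]; 2 /e/ → [+round]; 1 /e/ → [+round]; word edge.
From /o/ at 12 rightward: 13 /i/ → [+round]; 14 /a/ → [+round]; word edge.
From /o/ at 12 leftward: 11 /p/ transparent; 10 /e/ → [+round]; 9 /r/ transparent; 8 /o/ is itself a trigger — this domain ends here.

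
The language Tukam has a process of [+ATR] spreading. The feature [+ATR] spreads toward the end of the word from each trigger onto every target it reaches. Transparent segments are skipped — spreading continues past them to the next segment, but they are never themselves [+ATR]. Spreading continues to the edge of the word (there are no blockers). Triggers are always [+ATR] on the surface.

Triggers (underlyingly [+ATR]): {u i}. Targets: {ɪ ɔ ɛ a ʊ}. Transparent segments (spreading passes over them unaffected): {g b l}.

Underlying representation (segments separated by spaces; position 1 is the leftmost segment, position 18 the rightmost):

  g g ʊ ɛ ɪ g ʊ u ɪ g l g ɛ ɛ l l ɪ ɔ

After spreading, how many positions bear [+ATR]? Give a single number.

6

From /u/ at 8 rightward: 9 /ɪ/ → [+ATR]; 10 /g/ transparent; 11 /l/ transparent; 12 /g/ transparent; 13 /ɛ/ → [+ATR]; 14 /ɛ/ → [+ATR]; 15 /l/ transparent; 16 /l/ transparent; 17 /ɪ/ → [+ATR]; 18 /ɔ/ → [+ATR]; word edge.
Targets with no active source: positions 3 4 5 7 stay [-ATR].
[+ATR] positions on the surface: 8 9 13 14 17 18.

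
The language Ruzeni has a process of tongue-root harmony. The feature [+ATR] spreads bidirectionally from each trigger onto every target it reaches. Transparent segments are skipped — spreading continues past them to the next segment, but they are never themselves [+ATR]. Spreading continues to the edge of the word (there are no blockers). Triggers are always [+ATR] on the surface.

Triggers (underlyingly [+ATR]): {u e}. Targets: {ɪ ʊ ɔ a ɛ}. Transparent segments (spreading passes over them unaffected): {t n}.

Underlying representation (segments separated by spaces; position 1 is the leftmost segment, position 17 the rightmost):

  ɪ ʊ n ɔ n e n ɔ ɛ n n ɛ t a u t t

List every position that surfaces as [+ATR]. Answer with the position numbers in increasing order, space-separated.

From /e/ at 6 rightward: 7 /n/ transparent; 8 /ɔ/ → [+ATR]; 9 /ɛ/ → [+ATR]; 10 /n/ transparent; 11 /n/ transparent; 12 /ɛ/ → [+ATR]; 13 /t/ transparent; 14 /a/ → [+ATR]; 15 /u/ is itself a trigger — this domain ends here.
From /e/ at 6 leftward: 5 /n/ transparent; 4 /ɔ/ → [+ATR]; 3 /n/ transparent; 2 /ʊ/ → [+ATR]; 1 /ɪ/ → [+ATR]; word edge.
From /u/ at 15 rightward: 16 /t/ transparent; 17 /t/ transparent; word edge.
From /u/ at 15 leftward: 14 /a/ → [+ATR]; 13 /t/ transparent; 12 /ɛ/ → [+ATR]; 11 /n/ transparent; 10 /n/ transparent; 9 /ɛ/ → [+ATR]; 8 /ɔ/ → [+ATR]; 7 /n/ transparent; 6 /e/ is itself a trigger — this domain ends here.

1 2 4 6 8 9 12 14 15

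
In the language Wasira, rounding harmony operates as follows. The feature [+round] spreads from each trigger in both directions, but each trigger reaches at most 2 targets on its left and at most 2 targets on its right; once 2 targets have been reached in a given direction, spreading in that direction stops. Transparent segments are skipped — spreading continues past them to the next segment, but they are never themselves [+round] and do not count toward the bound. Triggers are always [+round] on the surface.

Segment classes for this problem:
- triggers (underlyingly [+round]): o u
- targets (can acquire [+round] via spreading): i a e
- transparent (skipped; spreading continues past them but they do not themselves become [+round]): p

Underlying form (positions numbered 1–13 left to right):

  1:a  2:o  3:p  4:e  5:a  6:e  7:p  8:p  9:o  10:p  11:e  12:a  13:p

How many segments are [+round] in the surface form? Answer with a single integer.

8

From /o/ at 2 rightward: 3 /p/ transparent; 4 /e/ → [+round]; 5 /a/ → [+round]; bound reached.
From /o/ at 2 leftward: 1 /a/ → [+round]; word edge.
From /o/ at 9 rightward: 10 /p/ transparent; 11 /e/ → [+round]; 12 /a/ → [+round]; bound reached.
From /o/ at 9 leftward: 8 /p/ transparent; 7 /p/ transparent; 6 /e/ → [+round]; 5 /a/ → [+round]; bound reached.
[+round] positions on the surface: 1 2 4 5 6 9 11 12.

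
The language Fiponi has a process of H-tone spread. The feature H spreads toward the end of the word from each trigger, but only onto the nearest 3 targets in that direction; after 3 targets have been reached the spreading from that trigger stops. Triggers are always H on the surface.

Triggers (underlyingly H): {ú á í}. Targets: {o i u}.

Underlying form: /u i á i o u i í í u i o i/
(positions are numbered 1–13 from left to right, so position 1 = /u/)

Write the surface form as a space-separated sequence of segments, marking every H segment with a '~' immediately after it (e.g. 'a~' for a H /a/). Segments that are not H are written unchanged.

u i á~ i~ o~ u~ i í~ í~ u~ i~ o~ i

From /á/ at 3 rightward: 4 /i/ → H; 5 /o/ → H; 6 /u/ → H; bound reached.
From /í/ at 8 rightward: 9 /í/ is itself a trigger — this domain ends here.
From /í/ at 9 rightward: 10 /u/ → H; 11 /i/ → H; 12 /o/ → H; bound reached.
Targets with no active source: positions 1 2 7 13 stay [-high tone].
H positions on the surface: 3 4 5 6 8 9 10 11 12.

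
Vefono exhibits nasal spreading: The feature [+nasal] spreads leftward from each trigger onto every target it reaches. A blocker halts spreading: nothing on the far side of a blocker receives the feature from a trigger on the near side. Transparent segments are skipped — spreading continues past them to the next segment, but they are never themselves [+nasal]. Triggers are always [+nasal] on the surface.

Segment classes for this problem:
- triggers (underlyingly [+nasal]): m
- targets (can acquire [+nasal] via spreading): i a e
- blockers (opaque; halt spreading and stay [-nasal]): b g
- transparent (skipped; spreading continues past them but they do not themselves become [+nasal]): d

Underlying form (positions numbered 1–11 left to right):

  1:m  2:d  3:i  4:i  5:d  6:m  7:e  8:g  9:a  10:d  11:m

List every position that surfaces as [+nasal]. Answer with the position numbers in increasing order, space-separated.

From /m/ at 1 leftward: word edge.
From /m/ at 6 leftward: 5 /d/ transparent; 4 /i/ → [+nasal]; 3 /i/ → [+nasal]; 2 /d/ transparent; 1 /m/ is itself a trigger — this domain ends here.
From /m/ at 11 leftward: 10 /d/ transparent; 9 /a/ → [+nasal]; 8 /g/ blocks.
Target with no active source: position 7 stays [-nasal].

1 3 4 6 9 11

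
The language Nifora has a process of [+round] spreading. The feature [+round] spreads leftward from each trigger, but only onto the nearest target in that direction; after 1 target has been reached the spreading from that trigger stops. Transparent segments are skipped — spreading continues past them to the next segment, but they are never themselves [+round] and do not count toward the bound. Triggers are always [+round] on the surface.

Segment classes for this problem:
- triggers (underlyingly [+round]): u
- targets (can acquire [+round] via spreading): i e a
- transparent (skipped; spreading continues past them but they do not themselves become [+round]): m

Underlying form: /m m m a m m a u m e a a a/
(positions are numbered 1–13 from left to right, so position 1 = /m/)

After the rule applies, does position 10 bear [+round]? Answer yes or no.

no

From /u/ at 8 leftward: 7 /a/ → [+round]; bound reached.
Targets with no active source: positions 4 10 11 12 13 stay [-round].
[+round] positions on the surface: 7 8.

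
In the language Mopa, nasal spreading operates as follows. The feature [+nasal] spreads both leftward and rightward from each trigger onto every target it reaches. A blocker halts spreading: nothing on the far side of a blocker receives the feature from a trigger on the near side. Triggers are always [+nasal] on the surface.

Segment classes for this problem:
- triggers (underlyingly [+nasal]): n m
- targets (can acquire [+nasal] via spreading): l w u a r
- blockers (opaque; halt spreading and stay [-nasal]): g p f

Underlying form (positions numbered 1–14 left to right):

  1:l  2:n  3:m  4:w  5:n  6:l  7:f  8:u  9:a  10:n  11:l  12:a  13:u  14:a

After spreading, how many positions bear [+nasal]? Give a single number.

13

From /n/ at 2 rightward: 3 /m/ is itself a trigger — this domain ends here.
From /n/ at 2 leftward: 1 /l/ → [+nasal]; word edge.
From /m/ at 3 rightward: 4 /w/ → [+nasal]; 5 /n/ is itself a trigger — this domain ends here.
From /m/ at 3 leftward: 2 /n/ is itself a trigger — this domain ends here.
From /n/ at 5 rightward: 6 /l/ → [+nasal]; 7 /f/ blocks.
From /n/ at 5 leftward: 4 /w/ → [+nasal]; 3 /m/ is itself a trigger — this domain ends here.
From /n/ at 10 rightward: 11 /l/ → [+nasal]; 12 /a/ → [+nasal]; 13 /u/ → [+nasal]; 14 /a/ → [+nasal]; word edge.
From /n/ at 10 leftward: 9 /a/ → [+nasal]; 8 /u/ → [+nasal]; 7 /f/ blocks.
[+nasal] positions on the surface: 1 2 3 4 5 6 8 9 10 11 12 13 14.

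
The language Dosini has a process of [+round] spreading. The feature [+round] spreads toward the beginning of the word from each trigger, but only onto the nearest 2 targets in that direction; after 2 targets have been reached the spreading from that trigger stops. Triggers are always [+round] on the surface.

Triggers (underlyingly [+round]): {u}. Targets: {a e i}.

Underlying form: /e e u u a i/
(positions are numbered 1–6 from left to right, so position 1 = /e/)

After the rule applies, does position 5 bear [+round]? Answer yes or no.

From /u/ at 3 leftward: 2 /e/ → [+round]; 1 /e/ → [+round]; bound reached.
From /u/ at 4 leftward: 3 /u/ is itself a trigger — this domain ends here.
Targets with no active source: positions 5 6 stay [-round].
[+round] positions on the surface: 1 2 3 4.

no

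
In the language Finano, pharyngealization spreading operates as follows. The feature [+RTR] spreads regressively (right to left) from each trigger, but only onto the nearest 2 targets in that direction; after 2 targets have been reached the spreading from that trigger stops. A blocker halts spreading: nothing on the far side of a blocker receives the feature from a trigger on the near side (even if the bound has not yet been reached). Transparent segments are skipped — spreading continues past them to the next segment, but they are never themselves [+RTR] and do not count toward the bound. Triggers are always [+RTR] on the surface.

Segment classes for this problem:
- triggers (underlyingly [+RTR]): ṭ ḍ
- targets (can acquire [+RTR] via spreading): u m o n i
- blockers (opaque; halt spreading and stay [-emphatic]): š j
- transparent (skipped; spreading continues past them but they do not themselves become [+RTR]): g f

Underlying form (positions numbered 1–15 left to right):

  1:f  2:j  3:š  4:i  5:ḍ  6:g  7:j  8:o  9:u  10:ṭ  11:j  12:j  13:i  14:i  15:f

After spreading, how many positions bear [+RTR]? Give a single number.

5

From /ḍ/ at 5 leftward: 4 /i/ → [+RTR]; 3 /š/ blocks.
From /ṭ/ at 10 leftward: 9 /u/ → [+RTR]; 8 /o/ → [+RTR]; bound reached.
Targets with no active source: positions 13 14 stay [-emphatic].
[+RTR] positions on the surface: 4 5 8 9 10.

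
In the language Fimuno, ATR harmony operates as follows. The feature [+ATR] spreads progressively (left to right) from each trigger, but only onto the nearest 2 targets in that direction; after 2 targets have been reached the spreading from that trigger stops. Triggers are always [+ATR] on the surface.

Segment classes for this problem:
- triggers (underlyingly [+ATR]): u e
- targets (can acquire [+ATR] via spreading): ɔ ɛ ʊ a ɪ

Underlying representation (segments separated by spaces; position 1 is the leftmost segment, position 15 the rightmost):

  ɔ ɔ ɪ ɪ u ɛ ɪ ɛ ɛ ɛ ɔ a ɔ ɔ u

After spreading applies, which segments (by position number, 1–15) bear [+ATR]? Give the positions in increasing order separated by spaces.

5 6 7 15

From /u/ at 5 rightward: 6 /ɛ/ → [+ATR]; 7 /ɪ/ → [+ATR]; bound reached.
From /u/ at 15 rightward: word edge.
Targets with no active source: positions 1 2 3 4 8 9 10 11 12 13 14 stay [-ATR].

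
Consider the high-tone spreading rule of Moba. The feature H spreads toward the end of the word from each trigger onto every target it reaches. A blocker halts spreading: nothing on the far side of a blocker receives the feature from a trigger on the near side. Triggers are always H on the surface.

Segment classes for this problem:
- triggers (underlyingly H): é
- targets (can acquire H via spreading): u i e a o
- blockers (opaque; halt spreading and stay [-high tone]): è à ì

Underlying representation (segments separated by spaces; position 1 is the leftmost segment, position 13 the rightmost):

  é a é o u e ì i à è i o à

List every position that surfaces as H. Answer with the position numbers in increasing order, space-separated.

1 2 3 4 5 6

From /é/ at 1 rightward: 2 /a/ → H; 3 /é/ is itself a trigger — this domain ends here.
From /é/ at 3 rightward: 4 /o/ → H; 5 /u/ → H; 6 /e/ → H; 7 /ì/ blocks.
Targets with no active source: positions 8 11 12 stay [-high tone].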